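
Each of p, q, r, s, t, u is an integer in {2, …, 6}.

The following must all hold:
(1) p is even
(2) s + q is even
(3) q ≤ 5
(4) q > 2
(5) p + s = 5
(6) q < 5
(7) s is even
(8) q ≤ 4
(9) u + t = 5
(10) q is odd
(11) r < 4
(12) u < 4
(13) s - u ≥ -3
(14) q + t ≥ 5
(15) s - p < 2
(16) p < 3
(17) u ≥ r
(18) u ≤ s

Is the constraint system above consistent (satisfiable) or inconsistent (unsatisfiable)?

Unsatisfiable

Constraint 7 makes s even and constraint 10 makes q odd, so s + q must be odd. Constraint 2 says s + q is even — contradiction.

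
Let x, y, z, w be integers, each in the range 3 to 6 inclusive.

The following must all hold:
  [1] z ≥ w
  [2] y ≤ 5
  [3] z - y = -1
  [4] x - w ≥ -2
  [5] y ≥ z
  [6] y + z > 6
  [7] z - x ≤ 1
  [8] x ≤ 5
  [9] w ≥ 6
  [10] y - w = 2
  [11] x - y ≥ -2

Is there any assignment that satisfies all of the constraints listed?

From constraints 1 and 9: z ≥ w and w ≥ 6, so z ≥ 6. From constraints 2 and 5: z ≤ y and y ≤ 5, so z ≤ 5. But 5 < 6, so no value of z works.

Unsatisfiable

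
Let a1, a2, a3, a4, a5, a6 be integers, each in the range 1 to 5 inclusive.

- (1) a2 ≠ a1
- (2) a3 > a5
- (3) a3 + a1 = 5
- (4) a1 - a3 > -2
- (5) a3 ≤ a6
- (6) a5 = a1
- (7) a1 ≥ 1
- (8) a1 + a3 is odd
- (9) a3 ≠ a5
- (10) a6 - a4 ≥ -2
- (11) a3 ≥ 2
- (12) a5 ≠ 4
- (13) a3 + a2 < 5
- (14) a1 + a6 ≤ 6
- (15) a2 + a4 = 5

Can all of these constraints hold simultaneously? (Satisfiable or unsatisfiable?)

Satisfiable

Take a1 = 2, a2 = 1, a3 = 3, a4 = 4, a5 = 2, a6 = 3. Then constraint 3: a3 + a1 = 5; constraint 4: a1 - a3 = -1; constraint 10: a6 - a4 = -1, and every other listed constraint is also met.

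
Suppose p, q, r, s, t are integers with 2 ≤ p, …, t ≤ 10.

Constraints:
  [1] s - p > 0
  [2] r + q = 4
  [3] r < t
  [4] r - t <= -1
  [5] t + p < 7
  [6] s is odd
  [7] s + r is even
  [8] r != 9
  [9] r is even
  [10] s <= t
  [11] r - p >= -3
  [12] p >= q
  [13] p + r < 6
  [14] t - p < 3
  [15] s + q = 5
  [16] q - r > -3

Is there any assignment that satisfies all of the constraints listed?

Unsatisfiable

Constraint 6 makes s odd and constraint 9 makes r even, so s + r must be odd. Constraint 7 says s + r is even — contradiction.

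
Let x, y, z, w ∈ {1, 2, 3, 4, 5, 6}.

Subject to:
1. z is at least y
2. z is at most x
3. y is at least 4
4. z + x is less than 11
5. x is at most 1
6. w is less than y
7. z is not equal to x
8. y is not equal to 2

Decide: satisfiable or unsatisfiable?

Unsatisfiable

From constraints 1 and 3: z ≥ y and y ≥ 4, so z ≥ 4. From constraints 2 and 5: z ≤ x and x ≤ 1, so z ≤ 1. But 1 < 4, so no value of z works.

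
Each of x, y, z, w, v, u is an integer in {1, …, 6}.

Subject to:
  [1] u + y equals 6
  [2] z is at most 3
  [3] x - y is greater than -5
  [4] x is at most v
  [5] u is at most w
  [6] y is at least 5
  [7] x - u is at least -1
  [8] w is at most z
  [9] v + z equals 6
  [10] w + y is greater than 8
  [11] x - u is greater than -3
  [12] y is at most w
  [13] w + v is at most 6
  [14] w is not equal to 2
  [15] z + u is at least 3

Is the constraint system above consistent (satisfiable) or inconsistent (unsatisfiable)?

Unsatisfiable

From constraints 6 and 12: w ≥ y and y ≥ 5, so w ≥ 5. From constraints 2 and 8: w ≤ z and z ≤ 3, so w ≤ 3. But 3 < 5, so no value of w works.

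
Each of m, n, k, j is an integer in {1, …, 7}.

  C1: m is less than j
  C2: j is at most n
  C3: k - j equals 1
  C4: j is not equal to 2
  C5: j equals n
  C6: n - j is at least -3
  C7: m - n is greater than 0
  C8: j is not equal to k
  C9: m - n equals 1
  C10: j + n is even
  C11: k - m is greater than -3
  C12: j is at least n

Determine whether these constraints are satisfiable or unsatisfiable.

Unsatisfiable

Constraints 1, 2, and 7 give m < j, j ≤ n, n < m. Chaining: m < j ≤ n < m, which forces m < m — impossible.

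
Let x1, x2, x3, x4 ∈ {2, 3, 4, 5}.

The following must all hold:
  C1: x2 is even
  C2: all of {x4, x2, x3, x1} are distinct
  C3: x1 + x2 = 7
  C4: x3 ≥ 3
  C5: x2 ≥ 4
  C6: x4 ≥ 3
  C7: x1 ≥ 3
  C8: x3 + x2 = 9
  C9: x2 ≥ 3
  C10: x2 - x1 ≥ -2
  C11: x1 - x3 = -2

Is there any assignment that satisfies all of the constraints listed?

Constraints 4, 6, 7, and 9 confine each of x4, x2, x3, x1 to the 3 values {3, …, 5} (the domain already gives each ≤ 5).
Constraint 2 requires all 4 of them to be distinct, but only 3 values are available — impossible by the pigeonhole principle.

Unsatisfiable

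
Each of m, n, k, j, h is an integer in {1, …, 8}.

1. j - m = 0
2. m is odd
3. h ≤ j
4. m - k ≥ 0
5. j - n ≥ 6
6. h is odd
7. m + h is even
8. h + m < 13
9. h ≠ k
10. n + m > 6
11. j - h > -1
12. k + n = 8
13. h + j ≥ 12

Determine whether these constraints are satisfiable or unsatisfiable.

Try m = 7, n = 1, k = 7, j = 7, h = 5.
Check constraint 1: j - m = 0; constraint 4: m - k = 0; constraint 5: j - n = 6. The remaining constraints are straightforward to verify.

Satisfiable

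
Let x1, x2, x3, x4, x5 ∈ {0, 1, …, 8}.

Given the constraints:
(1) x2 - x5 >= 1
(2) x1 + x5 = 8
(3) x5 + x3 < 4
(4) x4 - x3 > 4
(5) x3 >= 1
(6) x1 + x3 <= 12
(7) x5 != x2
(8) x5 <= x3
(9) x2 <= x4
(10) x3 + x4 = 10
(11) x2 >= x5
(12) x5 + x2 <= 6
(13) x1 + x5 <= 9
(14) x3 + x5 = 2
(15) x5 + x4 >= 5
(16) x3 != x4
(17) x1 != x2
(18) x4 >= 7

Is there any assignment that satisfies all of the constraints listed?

Try x1 = 8, x2 = 3, x3 = 2, x4 = 8, x5 = 0.
Check constraint 1: x2 - x5 = 3; constraint 2: x1 + x5 = 8. The remaining constraints are straightforward to verify.

Satisfiable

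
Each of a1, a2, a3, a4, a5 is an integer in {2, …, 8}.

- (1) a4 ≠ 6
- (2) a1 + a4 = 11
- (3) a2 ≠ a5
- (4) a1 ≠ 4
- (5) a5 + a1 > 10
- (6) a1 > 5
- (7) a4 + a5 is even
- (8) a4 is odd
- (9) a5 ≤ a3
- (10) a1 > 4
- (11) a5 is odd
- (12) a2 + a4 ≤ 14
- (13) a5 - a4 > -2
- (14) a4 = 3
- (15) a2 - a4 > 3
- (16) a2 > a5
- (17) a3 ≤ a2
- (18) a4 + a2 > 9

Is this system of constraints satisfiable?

Satisfiable

One satisfying assignment is a1 = 8, a2 = 8, a3 = 7, a4 = 3, a5 = 3.
For the less obvious constraints — constraint 2: a1 + a4 = 11; constraint 5: a5 + a1 = 11 — and the others hold by inspection.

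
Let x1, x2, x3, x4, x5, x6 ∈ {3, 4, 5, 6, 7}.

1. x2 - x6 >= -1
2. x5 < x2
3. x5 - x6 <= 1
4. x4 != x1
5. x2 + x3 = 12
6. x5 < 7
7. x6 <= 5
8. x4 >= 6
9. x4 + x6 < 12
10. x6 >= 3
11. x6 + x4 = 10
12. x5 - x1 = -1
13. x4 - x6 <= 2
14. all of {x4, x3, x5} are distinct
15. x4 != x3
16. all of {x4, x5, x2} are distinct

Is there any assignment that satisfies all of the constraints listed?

Satisfiable

The assignment x1 = 4, x2 = 5, x3 = 7, x4 = 6, x5 = 3, x6 = 4 works:
  constraint 1 holds since x2 - x6 = 1.
  constraint 3 holds since x5 - x6 = -1.
The rest check out directly.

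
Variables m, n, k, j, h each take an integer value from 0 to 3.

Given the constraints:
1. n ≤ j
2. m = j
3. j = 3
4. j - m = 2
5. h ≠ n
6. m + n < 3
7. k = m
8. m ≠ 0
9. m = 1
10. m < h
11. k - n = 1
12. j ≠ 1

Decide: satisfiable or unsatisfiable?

Constraint 9 fixes m = 1 and constraint 3 fixes j = 3, but constraint 2 requires m = j. Since 1 ≠ 3, contradiction.

Unsatisfiable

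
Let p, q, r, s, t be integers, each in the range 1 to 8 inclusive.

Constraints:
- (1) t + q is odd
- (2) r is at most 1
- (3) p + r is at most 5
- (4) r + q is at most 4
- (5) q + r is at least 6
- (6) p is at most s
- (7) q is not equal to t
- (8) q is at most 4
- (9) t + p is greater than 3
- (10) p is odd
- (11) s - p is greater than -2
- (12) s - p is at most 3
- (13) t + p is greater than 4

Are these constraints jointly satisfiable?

Unsatisfiable

From constraint 8: q ≤ 4. From constraint 2: r ≤ 1. Hence q + r ≤ 5. But constraint 5 requires q + r ≥ 6, and 6 > 5. Contradiction.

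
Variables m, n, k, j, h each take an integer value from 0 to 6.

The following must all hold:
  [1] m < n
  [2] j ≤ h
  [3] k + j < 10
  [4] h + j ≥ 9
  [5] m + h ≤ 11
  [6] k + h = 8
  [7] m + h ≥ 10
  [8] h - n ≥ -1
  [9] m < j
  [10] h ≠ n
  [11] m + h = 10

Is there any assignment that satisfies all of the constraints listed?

One satisfying assignment is m = 4, n = 5, k = 2, j = 5, h = 6.
For the less obvious constraints — constraint 3: k + j = 7; constraint 4: h + j = 11 — and the others hold by inspection.

Satisfiable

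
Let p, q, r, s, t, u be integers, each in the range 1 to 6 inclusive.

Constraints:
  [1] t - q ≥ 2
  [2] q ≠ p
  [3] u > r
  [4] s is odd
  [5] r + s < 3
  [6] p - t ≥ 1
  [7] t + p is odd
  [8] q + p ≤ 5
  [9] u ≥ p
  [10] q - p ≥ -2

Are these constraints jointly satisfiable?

Unsatisfiable

Constraints 1, 6, and 10 give t − q ≥ 2, q − p ≥ -2, p − t ≥ 1.
Adding all 3 inequalities: the left sides telescope to 0, and the right sides sum to 2 + (-2) + 1 = 1. So 0 ≥ 1, which is false.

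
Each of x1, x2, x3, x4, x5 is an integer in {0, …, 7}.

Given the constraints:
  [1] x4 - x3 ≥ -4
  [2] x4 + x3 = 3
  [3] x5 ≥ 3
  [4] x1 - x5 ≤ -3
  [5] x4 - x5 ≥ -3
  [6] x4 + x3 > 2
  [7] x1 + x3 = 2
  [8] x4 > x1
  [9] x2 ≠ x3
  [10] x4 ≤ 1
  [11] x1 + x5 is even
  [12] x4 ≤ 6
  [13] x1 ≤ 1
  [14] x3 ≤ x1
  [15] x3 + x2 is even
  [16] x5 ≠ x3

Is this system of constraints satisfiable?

From constraint 10: x4 ≤ 1. From constraints 13 and 14: x3 ≤ x1 ≤ 1. Hence x4 + x3 ≤ 2. But constraint 2 requires x4 + x3 = 3, and 3 > 2. Contradiction.

Unsatisfiable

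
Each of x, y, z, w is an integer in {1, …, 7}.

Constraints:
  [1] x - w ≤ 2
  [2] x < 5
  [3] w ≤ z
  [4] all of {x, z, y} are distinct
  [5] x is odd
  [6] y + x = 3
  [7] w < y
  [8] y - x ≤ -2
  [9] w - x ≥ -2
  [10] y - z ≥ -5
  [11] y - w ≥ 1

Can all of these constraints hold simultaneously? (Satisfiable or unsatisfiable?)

Unsatisfiable

Constraints 8, 9, and 11 give w − x ≥ -2, x − y ≥ 2, y − w ≥ 1.
Adding all 3 inequalities: the left sides telescope to 0, and the right sides sum to (-2) + 2 + 1 = 1. So 0 ≥ 1, which is false.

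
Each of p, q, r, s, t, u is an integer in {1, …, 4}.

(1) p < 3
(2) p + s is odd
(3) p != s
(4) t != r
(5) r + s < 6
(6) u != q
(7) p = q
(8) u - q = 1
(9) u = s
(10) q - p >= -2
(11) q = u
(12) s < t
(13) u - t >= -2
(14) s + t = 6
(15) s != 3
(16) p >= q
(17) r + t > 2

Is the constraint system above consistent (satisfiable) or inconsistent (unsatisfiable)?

From constraints 7, 9, and 11, p = q = u = s, so p = s. But constraint 3 says p ≠ s. Contradiction.

Unsatisfiable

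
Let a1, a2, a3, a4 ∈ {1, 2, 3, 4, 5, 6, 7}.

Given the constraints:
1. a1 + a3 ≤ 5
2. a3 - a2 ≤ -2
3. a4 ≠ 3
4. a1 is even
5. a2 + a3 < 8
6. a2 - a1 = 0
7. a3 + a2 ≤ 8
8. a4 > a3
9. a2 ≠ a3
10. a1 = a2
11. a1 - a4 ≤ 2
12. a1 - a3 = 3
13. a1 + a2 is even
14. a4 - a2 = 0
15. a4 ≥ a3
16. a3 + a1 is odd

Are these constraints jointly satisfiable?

Satisfiable

Try a1 = 4, a2 = 4, a3 = 1, a4 = 4.
Check constraint 1: a1 + a3 = 5; constraint 2: a3 - a2 = -3; constraint 5: a2 + a3 = 5. The remaining constraints are straightforward to verify.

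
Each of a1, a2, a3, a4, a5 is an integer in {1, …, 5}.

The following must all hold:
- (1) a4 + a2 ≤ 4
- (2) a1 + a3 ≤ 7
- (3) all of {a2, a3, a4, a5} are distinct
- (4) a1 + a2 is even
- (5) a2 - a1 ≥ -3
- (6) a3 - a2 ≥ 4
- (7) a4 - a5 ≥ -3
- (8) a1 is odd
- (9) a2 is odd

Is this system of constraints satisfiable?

Satisfiable

Try a1 = 1, a2 = 1, a3 = 5, a4 = 2, a5 = 3.
Check constraint 1: a4 + a2 = 3; constraint 2: a1 + a3 = 6. The remaining constraints are straightforward to verify.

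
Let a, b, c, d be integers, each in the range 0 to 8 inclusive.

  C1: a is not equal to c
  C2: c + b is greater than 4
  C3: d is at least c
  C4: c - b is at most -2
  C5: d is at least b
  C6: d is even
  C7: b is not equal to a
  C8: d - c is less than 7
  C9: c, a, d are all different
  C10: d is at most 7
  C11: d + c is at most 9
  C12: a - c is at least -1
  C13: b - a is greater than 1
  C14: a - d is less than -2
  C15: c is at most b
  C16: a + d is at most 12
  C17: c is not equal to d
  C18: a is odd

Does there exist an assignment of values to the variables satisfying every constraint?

Take a = 3, b = 5, c = 1, d = 6. Then constraint 2: c + b = 6; constraint 4: c - b = -4; constraint 8: d - c = 5, and every other listed constraint is also met.

Satisfiable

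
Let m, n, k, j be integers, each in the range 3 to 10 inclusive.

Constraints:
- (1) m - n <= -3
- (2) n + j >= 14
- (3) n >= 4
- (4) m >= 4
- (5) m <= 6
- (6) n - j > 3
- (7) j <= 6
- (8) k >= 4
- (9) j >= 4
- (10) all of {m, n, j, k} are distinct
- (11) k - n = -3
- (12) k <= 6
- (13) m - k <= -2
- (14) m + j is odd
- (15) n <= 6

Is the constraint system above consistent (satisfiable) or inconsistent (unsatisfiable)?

Unsatisfiable

Constraints 3, 4, 5, 7, 8, 9, 12, and 15 confine each of m, n, j, k to the 3 values {4, …, 6}.
Constraint 10 requires all 4 of them to be distinct, but only 3 values are available — impossible by the pigeonhole principle.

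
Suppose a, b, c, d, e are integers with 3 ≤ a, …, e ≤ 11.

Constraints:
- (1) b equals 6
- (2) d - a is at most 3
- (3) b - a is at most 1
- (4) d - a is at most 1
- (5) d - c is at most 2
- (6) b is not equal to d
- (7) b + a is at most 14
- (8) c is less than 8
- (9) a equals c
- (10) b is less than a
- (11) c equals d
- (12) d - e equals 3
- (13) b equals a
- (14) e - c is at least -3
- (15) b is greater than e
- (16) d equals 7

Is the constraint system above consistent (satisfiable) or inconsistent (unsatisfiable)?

Unsatisfiable

Constraint 1 fixes b = 6 and constraint 16 fixes d = 7. Constraints 9, 11, and 13 give b = a = c = d, so b = d. But 6 ≠ 7 — contradiction.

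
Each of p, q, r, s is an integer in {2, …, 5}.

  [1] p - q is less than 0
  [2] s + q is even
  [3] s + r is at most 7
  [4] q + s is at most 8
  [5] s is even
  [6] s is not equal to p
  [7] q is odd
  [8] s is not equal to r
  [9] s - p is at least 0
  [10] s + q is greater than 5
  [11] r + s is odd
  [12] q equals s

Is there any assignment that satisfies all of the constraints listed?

Constraint 5 makes s even and constraint 7 makes q odd, so s + q must be odd. Constraint 2 says s + q is even — contradiction.

Unsatisfiable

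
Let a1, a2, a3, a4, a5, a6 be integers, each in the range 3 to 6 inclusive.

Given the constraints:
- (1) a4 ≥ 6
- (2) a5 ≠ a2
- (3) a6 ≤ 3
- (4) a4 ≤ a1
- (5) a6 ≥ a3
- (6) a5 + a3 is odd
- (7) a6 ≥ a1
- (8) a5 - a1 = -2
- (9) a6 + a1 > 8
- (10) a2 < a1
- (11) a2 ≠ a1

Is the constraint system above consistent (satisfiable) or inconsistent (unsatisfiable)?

From constraints 1 and 4: a1 ≥ a4 and a4 ≥ 6, so a1 ≥ 6. From constraints 3 and 7: a1 ≤ a6 and a6 ≤ 3, so a1 ≤ 3. But 3 < 6, so no value of a1 works.

Unsatisfiable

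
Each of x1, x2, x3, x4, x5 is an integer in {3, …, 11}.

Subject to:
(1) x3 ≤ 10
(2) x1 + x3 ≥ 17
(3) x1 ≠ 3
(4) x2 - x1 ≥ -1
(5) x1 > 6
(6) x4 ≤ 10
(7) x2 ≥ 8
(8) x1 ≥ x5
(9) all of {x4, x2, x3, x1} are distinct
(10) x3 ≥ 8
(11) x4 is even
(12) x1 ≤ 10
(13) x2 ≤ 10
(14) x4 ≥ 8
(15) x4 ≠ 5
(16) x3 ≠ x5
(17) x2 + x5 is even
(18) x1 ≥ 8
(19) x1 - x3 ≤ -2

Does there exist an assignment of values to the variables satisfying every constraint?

Unsatisfiable

Constraints 1, 6, 7, 10, 12, 13, 14, and 18 confine each of x4, x2, x3, x1 to the 3 values {8, …, 10}.
Constraint 9 requires all 4 of them to be distinct, but only 3 values are available — impossible by the pigeonhole principle.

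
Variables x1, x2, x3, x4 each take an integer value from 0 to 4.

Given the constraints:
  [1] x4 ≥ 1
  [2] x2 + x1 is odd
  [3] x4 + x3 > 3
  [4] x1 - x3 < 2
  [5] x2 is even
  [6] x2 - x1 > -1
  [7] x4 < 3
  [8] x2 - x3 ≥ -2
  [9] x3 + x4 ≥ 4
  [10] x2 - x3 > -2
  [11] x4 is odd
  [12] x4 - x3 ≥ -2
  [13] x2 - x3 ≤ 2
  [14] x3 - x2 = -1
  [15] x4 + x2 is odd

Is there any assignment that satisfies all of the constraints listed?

Take x1 = 3, x2 = 4, x3 = 3, x4 = 1. Then constraint 3: x4 + x3 = 4; constraint 4: x1 - x3 = 0; constraint 6: x2 - x1 = 1, and every other listed constraint is also met.

Satisfiable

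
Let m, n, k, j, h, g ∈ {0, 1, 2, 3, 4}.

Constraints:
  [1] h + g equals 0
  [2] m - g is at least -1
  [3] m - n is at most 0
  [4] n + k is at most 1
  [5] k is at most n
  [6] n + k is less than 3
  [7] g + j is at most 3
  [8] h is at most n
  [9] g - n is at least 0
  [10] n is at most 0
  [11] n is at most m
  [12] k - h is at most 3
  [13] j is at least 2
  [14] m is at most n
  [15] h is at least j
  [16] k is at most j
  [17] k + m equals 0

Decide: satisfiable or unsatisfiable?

From constraints 13 and 15: h ≥ j and j ≥ 2, so h ≥ 2. From constraints 8 and 10: h ≤ n and n ≤ 0, so h ≤ 0. But 0 < 2, so no value of h works.

Unsatisfiable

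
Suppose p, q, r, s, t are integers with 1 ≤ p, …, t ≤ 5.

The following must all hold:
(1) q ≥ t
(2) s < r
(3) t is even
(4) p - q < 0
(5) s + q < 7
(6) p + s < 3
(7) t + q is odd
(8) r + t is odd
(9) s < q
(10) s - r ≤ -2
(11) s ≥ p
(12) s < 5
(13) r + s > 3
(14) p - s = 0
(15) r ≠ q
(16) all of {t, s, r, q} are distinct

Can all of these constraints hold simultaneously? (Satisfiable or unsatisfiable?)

Take p = 1, q = 3, r = 5, s = 1, t = 2. Then constraint 4: p - q = -2; constraint 5: s + q = 4; constraint 6: p + s = 2, and every other listed constraint is also met.

Satisfiable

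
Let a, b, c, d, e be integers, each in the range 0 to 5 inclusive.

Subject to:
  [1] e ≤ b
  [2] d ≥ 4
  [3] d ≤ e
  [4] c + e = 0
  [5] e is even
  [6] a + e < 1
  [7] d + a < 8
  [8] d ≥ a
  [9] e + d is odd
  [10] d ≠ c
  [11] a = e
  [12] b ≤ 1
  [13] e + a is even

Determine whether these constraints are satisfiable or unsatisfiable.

From constraints 2 and 3: e ≥ d and d ≥ 4, so e ≥ 4. From constraints 1 and 12: e ≤ b and b ≤ 1, so e ≤ 1. But 1 < 4, so no value of e works.

Unsatisfiable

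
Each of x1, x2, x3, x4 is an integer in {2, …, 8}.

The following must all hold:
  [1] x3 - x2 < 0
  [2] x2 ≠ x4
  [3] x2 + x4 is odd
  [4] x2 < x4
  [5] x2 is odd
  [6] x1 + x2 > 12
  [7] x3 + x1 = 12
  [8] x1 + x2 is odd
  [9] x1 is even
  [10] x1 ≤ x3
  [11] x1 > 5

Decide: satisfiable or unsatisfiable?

Satisfiable

Setting (x1, x2, x3, x4) = (6, 7, 6, 8) satisfies everything: constraint 1: x3 - x2 = -1; constraint 6: x1 + x2 = 13; constraint 7: x3 + x1 = 12, and the others follow.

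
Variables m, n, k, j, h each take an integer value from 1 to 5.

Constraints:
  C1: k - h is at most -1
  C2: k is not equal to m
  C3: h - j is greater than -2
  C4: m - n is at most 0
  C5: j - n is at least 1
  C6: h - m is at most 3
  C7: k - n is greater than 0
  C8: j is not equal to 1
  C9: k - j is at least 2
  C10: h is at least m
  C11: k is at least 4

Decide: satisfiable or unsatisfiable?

Unsatisfiable

Constraints 1, 4, 5, 6, and 9 give n − m ≥ 0, m − h ≥ -3, h − k ≥ 1, k − j ≥ 2, j − n ≥ 1.
Adding all 5 inequalities: the left sides telescope to 0, and the right sides sum to 0 + (-3) + 1 + 2 + 1 = 1. So 0 ≥ 1, which is false.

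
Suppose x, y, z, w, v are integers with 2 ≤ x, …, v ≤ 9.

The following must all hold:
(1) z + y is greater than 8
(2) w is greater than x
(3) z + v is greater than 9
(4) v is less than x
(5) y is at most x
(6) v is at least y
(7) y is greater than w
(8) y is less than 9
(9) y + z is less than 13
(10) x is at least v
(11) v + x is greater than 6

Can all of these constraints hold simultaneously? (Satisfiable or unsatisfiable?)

Constraints 2, 4, 6, and 7 give w < y, y ≤ v, v < x, x < w. Chaining: w < y ≤ v < x < w, which forces w < w — impossible.

Unsatisfiable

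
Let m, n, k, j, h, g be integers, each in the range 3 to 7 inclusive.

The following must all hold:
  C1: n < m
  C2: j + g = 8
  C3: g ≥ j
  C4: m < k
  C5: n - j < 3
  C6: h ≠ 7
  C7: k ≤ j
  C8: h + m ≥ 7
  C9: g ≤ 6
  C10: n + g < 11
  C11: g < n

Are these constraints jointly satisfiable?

Unsatisfiable

Constraints 1, 3, 4, 7, and 11 give j ≤ g, g < n, n < m, m < k, k ≤ j. Chaining: j ≤ g < n < m < k ≤ j, which forces j < j — impossible.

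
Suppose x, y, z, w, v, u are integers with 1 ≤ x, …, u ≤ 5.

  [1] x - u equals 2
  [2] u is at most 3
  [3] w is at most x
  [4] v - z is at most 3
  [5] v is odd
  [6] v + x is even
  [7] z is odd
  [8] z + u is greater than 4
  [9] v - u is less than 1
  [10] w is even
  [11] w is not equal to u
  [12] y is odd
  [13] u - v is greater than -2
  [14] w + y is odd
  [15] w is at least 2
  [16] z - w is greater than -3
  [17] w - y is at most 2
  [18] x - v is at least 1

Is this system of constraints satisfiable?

Satisfiable

Try x = 5, y = 3, z = 3, w = 4, v = 3, u = 3.
Check constraint 1: x - u = 2; constraint 4: v - z = 0. The remaining constraints are straightforward to verify.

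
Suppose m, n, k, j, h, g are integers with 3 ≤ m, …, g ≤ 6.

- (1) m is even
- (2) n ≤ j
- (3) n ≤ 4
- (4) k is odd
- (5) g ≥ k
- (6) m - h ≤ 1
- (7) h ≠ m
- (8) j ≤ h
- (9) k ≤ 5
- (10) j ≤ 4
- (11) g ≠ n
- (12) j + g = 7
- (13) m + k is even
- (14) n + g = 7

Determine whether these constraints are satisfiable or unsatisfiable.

Constraint 1 makes m even and constraint 4 makes k odd, so m + k must be odd. Constraint 13 says m + k is even — contradiction.

Unsatisfiable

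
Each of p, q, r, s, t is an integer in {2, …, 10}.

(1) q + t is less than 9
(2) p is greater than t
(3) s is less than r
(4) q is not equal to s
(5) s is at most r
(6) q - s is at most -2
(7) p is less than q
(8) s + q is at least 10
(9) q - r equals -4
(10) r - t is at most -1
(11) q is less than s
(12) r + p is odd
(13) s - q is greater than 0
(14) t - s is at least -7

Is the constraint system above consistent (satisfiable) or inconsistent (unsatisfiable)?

Unsatisfiable

Constraints 2, 5, 7, 10, and 13 give r < t, t < p, p < q, q < s, s ≤ r. Chaining: r < t < p < q < s ≤ r, which forces r < r — impossible.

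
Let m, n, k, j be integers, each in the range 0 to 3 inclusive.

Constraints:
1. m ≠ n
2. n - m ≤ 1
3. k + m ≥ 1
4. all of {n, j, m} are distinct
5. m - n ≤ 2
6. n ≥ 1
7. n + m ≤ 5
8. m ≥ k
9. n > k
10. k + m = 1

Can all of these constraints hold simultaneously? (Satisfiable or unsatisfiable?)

Take m = 1, n = 2, k = 0, j = 0. Then constraint 2: n - m = 1; constraint 3: k + m = 1, and every other listed constraint is also met.

Satisfiable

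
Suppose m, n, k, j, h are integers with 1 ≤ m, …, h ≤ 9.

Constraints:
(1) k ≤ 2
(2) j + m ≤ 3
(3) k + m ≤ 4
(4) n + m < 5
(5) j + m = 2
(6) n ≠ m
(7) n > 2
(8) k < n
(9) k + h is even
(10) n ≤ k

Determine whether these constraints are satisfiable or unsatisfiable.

From constraint 7: n ≥ 3. From constraints 1 and 10: n ≤ k and k ≤ 2, so n ≤ 2. But 2 < 3, so no value of n works.

Unsatisfiable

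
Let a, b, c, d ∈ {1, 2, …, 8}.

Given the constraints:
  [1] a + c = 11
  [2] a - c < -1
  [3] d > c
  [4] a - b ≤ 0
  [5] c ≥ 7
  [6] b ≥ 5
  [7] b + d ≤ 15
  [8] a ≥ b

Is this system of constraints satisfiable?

From constraints 6 and 8: a ≥ b ≥ 5. From constraint 5: c ≥ 7. Hence a + c ≥ 12. But constraint 1 requires a + c = 11, and 11 < 12. Contradiction.

Unsatisfiable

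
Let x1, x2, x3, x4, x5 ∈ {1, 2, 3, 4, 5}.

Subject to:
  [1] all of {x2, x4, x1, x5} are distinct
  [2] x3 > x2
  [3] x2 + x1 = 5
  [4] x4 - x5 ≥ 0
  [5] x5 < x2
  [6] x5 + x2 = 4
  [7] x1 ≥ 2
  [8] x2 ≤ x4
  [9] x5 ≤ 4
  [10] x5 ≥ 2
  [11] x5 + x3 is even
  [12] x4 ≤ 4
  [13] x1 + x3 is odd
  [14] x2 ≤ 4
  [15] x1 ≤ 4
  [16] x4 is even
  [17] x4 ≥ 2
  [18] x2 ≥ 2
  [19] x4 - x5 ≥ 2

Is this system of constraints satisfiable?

Constraints 7, 9, 10, 12, 14, 15, 17, and 18 confine each of x2, x4, x1, x5 to the 3 values {2, …, 4}.
Constraint 1 requires all 4 of them to be distinct, but only 3 values are available — impossible by the pigeonhole principle.

Unsatisfiable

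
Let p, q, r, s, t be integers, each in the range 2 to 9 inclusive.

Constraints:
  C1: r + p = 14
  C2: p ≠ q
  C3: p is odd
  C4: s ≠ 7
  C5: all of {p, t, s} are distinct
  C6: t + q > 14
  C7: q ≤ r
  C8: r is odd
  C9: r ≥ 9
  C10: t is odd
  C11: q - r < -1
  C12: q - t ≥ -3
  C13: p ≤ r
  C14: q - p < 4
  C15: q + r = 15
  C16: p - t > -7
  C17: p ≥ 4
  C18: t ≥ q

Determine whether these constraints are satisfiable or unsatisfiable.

Satisfiable

Setting (p, q, r, s, t) = (5, 6, 9, 3, 9) satisfies everything: constraint 1: r + p = 14; constraint 6: t + q = 15, and the others follow.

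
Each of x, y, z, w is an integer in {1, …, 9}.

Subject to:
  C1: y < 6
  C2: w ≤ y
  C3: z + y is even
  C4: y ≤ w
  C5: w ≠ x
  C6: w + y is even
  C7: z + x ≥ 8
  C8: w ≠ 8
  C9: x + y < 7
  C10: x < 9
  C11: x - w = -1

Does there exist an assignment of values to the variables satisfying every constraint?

The assignment x = 2, y = 3, z = 7, w = 3 works:
  constraint 7 holds since z + x = 9.
  constraint 9 holds since x + y = 5.
The rest check out directly.

Satisfiable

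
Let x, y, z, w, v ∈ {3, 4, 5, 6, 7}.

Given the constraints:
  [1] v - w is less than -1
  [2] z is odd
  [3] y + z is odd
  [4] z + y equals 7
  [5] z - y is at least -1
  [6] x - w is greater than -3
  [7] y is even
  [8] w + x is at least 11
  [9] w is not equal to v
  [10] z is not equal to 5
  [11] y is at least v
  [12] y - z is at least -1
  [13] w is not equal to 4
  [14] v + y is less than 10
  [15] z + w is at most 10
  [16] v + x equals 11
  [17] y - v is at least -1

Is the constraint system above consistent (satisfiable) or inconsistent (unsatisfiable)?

One satisfying assignment is x = 7, y = 4, z = 3, w = 7, v = 4.
For the less obvious constraints — constraint 1: v - w = -3; constraint 4: z + y = 7; constraint 5: z - y = -1 — and the others hold by inspection.

Satisfiable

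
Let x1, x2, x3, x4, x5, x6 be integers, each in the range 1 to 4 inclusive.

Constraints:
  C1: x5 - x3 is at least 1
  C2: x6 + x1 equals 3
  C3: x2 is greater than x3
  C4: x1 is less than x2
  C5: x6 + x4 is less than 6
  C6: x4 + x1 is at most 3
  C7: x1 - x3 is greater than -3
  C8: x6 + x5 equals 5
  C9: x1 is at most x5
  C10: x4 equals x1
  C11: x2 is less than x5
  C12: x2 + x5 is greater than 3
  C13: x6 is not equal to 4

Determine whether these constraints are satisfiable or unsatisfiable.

One satisfying assignment is x1 = 1, x2 = 2, x3 = 1, x4 = 1, x5 = 3, x6 = 2.
For the less obvious constraints — constraint 1: x5 - x3 = 2; constraint 2: x6 + x1 = 3 — and the others hold by inspection.

Satisfiable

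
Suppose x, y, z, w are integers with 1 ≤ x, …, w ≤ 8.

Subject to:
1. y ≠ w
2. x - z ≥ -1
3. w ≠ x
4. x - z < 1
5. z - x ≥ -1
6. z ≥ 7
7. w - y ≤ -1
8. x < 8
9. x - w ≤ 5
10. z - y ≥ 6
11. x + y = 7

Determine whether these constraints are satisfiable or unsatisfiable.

Constraints 2, 7, 9, and 10 give z − y ≥ 6, y − w ≥ 1, w − x ≥ -5, x − z ≥ -1.
Adding all 4 inequalities: the left sides telescope to 0, and the right sides sum to 6 + 1 + (-5) + (-1) = 1. So 0 ≥ 1, which is false.

Unsatisfiable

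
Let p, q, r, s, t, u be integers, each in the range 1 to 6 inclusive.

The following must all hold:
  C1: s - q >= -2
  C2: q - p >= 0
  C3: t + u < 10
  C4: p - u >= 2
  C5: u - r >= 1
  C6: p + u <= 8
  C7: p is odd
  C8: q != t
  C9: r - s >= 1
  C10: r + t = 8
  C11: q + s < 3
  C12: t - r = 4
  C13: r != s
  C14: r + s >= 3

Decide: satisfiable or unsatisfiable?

Unsatisfiable

Constraints 1, 2, 4, 5, and 9 give p − u ≥ 2, u − r ≥ 1, r − s ≥ 1, s − q ≥ -2, q − p ≥ 0.
Adding all 5 inequalities: the left sides telescope to 0, and the right sides sum to 2 + 1 + 1 + (-2) + 0 = 2. So 0 ≥ 2, which is false.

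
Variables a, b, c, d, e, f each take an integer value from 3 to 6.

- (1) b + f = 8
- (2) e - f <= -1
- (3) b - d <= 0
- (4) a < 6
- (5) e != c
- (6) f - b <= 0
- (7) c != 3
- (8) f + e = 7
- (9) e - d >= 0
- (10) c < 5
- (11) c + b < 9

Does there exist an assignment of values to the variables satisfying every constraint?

Constraints 2, 3, 6, and 9 give b − f ≥ 0, f − e ≥ 1, e − d ≥ 0, d − b ≥ 0.
Adding all 4 inequalities: the left sides telescope to 0, and the right sides sum to 0 + 1 + 0 + 0 = 1. So 0 ≥ 1, which is false.

Unsatisfiable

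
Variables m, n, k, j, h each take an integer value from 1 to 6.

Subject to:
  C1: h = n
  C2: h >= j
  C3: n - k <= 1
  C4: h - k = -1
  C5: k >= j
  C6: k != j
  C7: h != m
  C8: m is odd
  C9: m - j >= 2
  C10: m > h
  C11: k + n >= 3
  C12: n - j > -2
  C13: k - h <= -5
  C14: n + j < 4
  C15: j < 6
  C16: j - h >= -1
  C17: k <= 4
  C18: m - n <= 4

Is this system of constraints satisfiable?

Unsatisfiable

Constraints 3, 9, 13, 16, and 18 give k − n ≥ -1, n − m ≥ -4, m − j ≥ 2, j − h ≥ -1, h − k ≥ 5.
Adding all 5 inequalities: the left sides telescope to 0, and the right sides sum to (-1) + (-4) + 2 + (-1) + 5 = 1. So 0 ≥ 1, which is false.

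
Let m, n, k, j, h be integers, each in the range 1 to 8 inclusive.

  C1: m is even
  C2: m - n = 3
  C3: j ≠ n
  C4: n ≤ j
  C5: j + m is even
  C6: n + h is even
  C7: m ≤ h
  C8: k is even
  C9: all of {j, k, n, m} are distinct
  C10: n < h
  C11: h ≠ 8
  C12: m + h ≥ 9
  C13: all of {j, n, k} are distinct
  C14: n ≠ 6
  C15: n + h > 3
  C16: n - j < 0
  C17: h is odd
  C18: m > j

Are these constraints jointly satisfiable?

Setting (m, n, k, j, h) = (4, 1, 8, 2, 5) satisfies everything: constraint 2: m - n = 3; constraint 12: m + h = 9, and the others follow.

Satisfiable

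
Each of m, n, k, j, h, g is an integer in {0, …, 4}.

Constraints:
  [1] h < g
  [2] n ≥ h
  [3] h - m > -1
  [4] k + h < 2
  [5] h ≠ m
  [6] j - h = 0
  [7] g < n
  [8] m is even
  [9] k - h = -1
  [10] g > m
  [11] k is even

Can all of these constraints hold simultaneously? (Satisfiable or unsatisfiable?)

Satisfiable

Try m = 0, n = 4, k = 0, j = 1, h = 1, g = 2.
Check constraint 3: h - m = 1; constraint 4: k + h = 1. The remaining constraints are straightforward to verify.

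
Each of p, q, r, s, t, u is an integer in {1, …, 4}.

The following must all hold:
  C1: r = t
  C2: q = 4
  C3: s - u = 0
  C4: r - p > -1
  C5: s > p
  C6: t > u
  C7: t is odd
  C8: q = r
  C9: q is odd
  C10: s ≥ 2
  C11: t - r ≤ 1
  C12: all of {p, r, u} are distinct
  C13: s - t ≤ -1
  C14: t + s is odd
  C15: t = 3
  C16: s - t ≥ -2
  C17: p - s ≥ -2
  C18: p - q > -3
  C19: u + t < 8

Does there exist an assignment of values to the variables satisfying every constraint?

Unsatisfiable

Constraint 2 fixes q = 4 and constraint 15 fixes t = 3. Constraints 1 and 8 give q = r = t, so q = t. But 4 ≠ 3 — contradiction.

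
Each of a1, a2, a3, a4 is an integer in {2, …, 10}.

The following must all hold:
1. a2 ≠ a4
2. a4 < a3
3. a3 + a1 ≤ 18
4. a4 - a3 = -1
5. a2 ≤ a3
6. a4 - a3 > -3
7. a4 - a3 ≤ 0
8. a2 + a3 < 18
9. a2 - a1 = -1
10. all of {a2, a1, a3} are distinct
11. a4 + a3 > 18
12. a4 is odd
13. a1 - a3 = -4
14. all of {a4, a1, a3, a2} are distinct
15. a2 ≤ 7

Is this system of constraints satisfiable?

Setting (a1, a2, a3, a4) = (6, 5, 10, 9) satisfies everything: constraint 3: a3 + a1 = 16; constraint 4: a4 - a3 = -1; constraint 6: a4 - a3 = -1, and the others follow.

Satisfiable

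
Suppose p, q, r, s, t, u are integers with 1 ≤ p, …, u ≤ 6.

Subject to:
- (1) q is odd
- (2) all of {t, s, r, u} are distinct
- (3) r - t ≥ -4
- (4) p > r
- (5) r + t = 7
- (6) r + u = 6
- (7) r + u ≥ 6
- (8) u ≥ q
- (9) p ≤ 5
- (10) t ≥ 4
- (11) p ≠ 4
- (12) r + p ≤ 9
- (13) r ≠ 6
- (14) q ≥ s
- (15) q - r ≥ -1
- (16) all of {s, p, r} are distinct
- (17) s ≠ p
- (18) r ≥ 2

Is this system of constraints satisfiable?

Setting (p, q, r, s, t, u) = (5, 3, 2, 3, 5, 4) satisfies everything: constraint 3: r - t = -3; constraint 5: r + t = 7, and the others follow.

Satisfiable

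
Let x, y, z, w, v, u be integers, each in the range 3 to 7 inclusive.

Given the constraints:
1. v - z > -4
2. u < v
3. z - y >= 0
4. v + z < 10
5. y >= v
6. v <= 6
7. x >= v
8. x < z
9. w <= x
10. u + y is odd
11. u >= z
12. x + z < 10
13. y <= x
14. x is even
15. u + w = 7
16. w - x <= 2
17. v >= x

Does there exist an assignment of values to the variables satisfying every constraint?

Constraints 2, 5, 8, 11, and 13 give z ≤ u, u < v, v ≤ y, y ≤ x, x < z. Chaining: z ≤ u < v ≤ y ≤ x < z, which forces z < z — impossible.

Unsatisfiable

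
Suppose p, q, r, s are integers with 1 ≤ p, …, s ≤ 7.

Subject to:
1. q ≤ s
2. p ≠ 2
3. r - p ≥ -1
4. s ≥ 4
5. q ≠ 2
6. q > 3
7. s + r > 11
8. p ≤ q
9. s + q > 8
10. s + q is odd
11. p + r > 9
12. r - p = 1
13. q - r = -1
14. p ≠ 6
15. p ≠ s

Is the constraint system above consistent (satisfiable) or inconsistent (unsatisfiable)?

Try p = 5, q = 5, r = 6, s = 6.
Check constraint 3: r - p = 1; constraint 7: s + r = 12; constraint 9: s + q = 11. The remaining constraints are straightforward to verify.

Satisfiable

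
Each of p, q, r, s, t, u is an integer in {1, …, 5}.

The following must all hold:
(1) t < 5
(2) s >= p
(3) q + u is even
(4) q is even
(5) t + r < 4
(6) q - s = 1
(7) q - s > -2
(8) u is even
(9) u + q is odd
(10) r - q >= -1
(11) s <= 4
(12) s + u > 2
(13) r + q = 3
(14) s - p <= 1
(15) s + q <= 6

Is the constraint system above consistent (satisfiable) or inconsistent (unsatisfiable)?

Constraint 8 makes u even and constraint 4 makes q even, so u + q must be even. Constraint 9 says u + q is odd — contradiction.

Unsatisfiable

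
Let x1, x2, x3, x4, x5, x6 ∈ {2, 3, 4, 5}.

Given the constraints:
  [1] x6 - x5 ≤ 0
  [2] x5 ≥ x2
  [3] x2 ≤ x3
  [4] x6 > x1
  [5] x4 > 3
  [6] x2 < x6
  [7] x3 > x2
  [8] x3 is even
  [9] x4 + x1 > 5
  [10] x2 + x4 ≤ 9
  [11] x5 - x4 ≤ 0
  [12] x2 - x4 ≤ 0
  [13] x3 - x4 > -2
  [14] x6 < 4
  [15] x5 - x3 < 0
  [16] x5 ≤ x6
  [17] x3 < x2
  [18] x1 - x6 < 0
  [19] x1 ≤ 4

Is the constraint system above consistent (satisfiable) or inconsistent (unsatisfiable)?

Constraints 1, 6, 15, and 17 give x5 < x3, x3 < x2, x2 < x6, x6 ≤ x5. Chaining: x5 < x3 < x2 < x6 ≤ x5, which forces x5 < x5 — impossible.

Unsatisfiable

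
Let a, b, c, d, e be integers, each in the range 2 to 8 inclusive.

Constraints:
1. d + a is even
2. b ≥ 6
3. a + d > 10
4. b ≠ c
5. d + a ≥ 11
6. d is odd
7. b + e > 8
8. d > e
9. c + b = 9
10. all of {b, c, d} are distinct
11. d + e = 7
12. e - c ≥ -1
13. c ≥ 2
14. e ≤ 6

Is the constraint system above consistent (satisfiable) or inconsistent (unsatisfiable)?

Satisfiable

The assignment a = 7, b = 7, c = 2, d = 5, e = 2 works:
  constraint 3 holds since a + d = 12.
  constraint 5 holds since d + a = 12.
  constraint 7 holds since b + e = 9.
The rest check out directly.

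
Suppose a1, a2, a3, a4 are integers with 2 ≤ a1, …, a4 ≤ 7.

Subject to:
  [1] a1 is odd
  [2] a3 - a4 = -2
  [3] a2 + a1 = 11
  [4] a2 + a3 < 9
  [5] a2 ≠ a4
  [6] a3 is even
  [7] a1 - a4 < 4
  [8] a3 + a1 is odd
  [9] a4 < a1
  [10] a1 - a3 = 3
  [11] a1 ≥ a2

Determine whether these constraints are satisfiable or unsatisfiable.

Satisfiable

Try a1 = 7, a2 = 4, a3 = 4, a4 = 6.
Check constraint 2: a3 - a4 = -2; constraint 3: a2 + a1 = 11; constraint 4: a2 + a3 = 8. The remaining constraints are straightforward to verify.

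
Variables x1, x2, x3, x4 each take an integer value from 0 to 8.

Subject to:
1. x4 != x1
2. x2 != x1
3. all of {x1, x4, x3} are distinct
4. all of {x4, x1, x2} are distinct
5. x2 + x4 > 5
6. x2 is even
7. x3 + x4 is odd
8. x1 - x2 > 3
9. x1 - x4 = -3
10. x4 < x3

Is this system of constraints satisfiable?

Satisfiable

Try x1 = 4, x2 = 0, x3 = 8, x4 = 7.
Check constraint 5: x2 + x4 = 7; constraint 8: x1 - x2 = 4; constraint 9: x1 - x4 = -3. The remaining constraints are straightforward to verify.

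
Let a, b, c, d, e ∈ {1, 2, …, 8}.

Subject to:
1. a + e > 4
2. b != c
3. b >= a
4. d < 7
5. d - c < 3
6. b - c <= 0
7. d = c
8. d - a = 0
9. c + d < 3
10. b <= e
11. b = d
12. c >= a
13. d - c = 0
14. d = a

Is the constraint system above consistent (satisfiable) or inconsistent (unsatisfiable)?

Unsatisfiable

From constraints 7 and 11, b = d = c, so b = c. But constraint 2 says b ≠ c. Contradiction.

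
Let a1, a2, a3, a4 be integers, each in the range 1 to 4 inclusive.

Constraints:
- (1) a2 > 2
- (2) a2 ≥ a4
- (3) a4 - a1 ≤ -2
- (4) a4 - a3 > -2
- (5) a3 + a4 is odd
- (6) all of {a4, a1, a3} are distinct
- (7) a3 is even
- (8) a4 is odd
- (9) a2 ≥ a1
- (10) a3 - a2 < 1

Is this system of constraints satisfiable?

Satisfiable

Setting (a1, a2, a3, a4) = (3, 4, 2, 1) satisfies everything: constraint 3: a4 - a1 = -2; constraint 4: a4 - a3 = -1; constraint 10: a3 - a2 = -2, and the others follow.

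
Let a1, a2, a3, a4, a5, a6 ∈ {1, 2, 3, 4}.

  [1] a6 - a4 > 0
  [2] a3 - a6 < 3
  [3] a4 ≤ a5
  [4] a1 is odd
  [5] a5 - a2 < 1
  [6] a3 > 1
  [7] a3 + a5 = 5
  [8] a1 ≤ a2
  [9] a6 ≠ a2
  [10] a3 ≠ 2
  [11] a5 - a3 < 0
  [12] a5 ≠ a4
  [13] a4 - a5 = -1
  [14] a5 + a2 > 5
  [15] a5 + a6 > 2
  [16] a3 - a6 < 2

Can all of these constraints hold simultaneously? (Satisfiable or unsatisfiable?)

Setting (a1, a2, a3, a4, a5, a6) = (3, 4, 3, 1, 2, 3) satisfies everything: constraint 1: a6 - a4 = 2; constraint 2: a3 - a6 = 0; constraint 5: a5 - a2 = -2, and the others follow.

Satisfiable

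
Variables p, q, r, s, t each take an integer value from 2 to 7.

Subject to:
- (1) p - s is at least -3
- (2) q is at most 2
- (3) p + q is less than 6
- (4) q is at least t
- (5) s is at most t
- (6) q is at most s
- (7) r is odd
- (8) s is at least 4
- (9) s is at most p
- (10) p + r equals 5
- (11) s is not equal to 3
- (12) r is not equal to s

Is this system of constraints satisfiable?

From constraints 5 and 8: t ≥ s and s ≥ 4, so t ≥ 4. From constraints 2 and 4: t ≤ q and q ≤ 2, so t ≤ 2. But 2 < 4, so no value of t works.

Unsatisfiable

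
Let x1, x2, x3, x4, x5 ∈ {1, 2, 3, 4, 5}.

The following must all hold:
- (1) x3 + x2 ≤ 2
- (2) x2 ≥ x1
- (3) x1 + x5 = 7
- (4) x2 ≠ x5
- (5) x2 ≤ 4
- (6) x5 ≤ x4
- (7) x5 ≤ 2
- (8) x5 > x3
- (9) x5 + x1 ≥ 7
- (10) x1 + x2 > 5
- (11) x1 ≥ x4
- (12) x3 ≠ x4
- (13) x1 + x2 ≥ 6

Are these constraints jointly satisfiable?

From constraint 7: x5 ≤ 2. From constraints 2 and 5: x1 ≤ x2 ≤ 4. Hence x5 + x1 ≤ 6. But constraint 9 requires x5 + x1 ≥ 7, and 7 > 6. Contradiction.

Unsatisfiable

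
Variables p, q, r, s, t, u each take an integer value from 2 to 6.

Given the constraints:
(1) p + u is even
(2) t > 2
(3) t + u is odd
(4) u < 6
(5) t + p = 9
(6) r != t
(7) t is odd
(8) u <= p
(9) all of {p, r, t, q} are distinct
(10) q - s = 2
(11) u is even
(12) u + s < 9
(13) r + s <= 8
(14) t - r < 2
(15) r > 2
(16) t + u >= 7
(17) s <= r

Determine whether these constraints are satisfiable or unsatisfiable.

Try p = 6, q = 5, r = 4, s = 3, t = 3, u = 4.
Check constraint 5: t + p = 9; constraint 10: q - s = 2; constraint 12: u + s = 7. The remaining constraints are straightforward to verify.

Satisfiable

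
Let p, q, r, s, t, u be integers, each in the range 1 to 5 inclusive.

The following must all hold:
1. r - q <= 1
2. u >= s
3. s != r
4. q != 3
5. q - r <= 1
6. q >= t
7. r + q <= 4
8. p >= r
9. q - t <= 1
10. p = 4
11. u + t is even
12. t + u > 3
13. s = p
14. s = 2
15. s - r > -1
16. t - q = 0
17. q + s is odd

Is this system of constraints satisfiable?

Unsatisfiable

Constraint 14 fixes s = 2 and constraint 10 fixes p = 4, but constraint 13 requires s = p. Since 2 ≠ 4, contradiction.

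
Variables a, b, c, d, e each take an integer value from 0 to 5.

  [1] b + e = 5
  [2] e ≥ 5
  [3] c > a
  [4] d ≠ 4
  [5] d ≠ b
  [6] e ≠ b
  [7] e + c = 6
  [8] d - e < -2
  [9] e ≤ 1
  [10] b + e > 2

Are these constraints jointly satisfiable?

Unsatisfiable

From constraint 2: e ≥ 5. From constraint 9: e ≤ 1. But 1 < 5, so no value of e works.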